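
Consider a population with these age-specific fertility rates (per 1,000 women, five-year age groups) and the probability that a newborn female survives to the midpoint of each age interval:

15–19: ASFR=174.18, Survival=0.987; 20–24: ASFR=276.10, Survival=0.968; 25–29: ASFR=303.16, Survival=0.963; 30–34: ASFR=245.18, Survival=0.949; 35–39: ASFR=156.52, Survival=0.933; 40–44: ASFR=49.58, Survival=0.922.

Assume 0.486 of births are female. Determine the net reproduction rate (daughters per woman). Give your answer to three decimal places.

Proportion female at birth = 0.486.
Survival-weighted fertility by age (5·fₓ·Sₓ):
  15–19: 5 × 174.18/1000 × 0.987 = 0.85958
  20–24: 5 × 276.10/1000 × 0.968 = 1.33632
  25–29: 5 × 303.16/1000 × 0.963 = 1.45972
  30–34: 5 × 245.18/1000 × 0.949 = 1.16338
  35–39: 5 × 156.52/1000 × 0.933 = 0.73017
  40–44: 5 × 49.58/1000 × 0.922 = 0.22856
Sum = 5.77773
NRR = 0.486 × 5.77773 = 2.80798
NRR > 1, so each generation more than replaces itself.

2.808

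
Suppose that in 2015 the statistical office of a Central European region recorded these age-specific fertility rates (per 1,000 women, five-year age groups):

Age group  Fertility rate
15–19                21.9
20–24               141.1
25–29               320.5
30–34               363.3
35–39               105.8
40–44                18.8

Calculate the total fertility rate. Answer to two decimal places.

4.86

Sum of ASFRs = 21.9 + 141.1 + 320.5 + 363.3 + 105.8 + 18.8 = 971.4
TFR = 5 × 971.4 / 1000 = 4.857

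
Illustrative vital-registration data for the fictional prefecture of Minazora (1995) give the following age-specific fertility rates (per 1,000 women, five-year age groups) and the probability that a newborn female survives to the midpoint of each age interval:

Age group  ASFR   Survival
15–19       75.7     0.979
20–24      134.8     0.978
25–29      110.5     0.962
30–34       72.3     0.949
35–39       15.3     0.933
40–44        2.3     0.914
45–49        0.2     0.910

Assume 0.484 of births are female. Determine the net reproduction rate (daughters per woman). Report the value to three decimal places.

Proportion female at birth = 0.484.
Each age group contributes 5 × ASFR × survival:
  15–19: 5 × 75.7/1000 × 0.979 = 0.37055
  20–24: 5 × 134.8/1000 × 0.978 = 0.65917
  25–29: 5 × 110.5/1000 × 0.962 = 0.53151
  30–34: 5 × 72.3/1000 × 0.949 = 0.34306
  35–39: 5 × 15.3/1000 × 0.933 = 0.07137
  40–44: 5 × 2.3/1000 × 0.914 = 0.01051
  45–49: 5 × 0.2/1000 × 0.910 = 0.00091
Sum = 1.98708
NRR = 0.484 × 1.98708 = 0.96175

0.962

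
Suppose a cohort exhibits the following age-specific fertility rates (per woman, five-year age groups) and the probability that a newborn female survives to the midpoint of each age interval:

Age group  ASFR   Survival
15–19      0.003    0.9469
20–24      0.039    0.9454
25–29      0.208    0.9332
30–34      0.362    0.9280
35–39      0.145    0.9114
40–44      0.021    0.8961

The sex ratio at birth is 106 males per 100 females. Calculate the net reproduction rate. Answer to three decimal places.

1.749

Proportion female at birth = 100 / (100 + 106) = 0.48544.
Each age group contributes 5 × ASFR × survival:
  15–19: 5 × 0.003 × 0.9469 = 0.01420
  20–24: 5 × 0.039 × 0.9454 = 0.18435
  25–29: 5 × 0.208 × 0.9332 = 0.97053
  30–34: 5 × 0.362 × 0.9280 = 1.67968
  35–39: 5 × 0.145 × 0.9114 = 0.66077
  40–44: 5 × 0.021 × 0.8961 = 0.09409
Sum = 3.60362
NRR = 0.48544 × 3.60362 = 1.74934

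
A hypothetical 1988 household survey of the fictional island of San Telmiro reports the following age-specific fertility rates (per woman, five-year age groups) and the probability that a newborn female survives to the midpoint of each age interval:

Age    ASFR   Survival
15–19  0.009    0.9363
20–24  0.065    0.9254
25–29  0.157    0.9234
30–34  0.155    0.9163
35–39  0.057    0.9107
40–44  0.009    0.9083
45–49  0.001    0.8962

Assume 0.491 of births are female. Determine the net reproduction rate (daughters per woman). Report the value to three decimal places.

1.023

Proportion female at birth = 0.491.
Survival-weighted fertility by age (5·fₓ·Sₓ):
  15–19: 5 × 0.009 × 0.9363 = 0.04213
  20–24: 5 × 0.065 × 0.9254 = 0.30076
  25–29: 5 × 0.157 × 0.9234 = 0.72487
  30–34: 5 × 0.155 × 0.9163 = 0.71013
  35–39: 5 × 0.057 × 0.9107 = 0.25955
  40–44: 5 × 0.009 × 0.9083 = 0.04087
  45–49: 5 × 0.001 × 0.8962 = 0.00448
Sum = 2.08279
NRR = 0.491 × 2.08279 = 1.02265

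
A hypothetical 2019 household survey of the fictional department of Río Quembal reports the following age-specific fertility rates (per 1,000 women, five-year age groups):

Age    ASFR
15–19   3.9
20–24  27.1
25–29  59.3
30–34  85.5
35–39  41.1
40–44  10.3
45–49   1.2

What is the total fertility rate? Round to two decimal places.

1.14

Sum of ASFRs = 3.9 + 27.1 + 59.3 + 85.5 + 41.1 + 10.3 + 1.2 = 228.4
TFR = 5 × 228.4 / 1000 = 1.142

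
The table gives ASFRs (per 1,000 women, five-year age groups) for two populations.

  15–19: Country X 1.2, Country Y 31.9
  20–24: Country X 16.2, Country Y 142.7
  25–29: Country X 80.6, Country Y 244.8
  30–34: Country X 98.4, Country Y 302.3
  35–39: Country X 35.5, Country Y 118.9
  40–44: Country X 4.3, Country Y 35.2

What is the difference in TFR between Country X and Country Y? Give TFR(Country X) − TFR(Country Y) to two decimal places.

-3.20

Country X:
  Sum of ASFRs = 1.2 + 16.2 + 80.6 + 98.4 + 35.5 + 4.3 = 236.2
  TFR = 5 × 236.2 / 1000 = 1.181
Country Y:
  Sum of ASFRs = 31.9 + 142.7 + 244.8 + 302.3 + 118.9 + 35.2 = 875.8
  TFR = 5 × 875.8 / 1000 = 4.379
Difference = 1.181 − 4.379 = -3.198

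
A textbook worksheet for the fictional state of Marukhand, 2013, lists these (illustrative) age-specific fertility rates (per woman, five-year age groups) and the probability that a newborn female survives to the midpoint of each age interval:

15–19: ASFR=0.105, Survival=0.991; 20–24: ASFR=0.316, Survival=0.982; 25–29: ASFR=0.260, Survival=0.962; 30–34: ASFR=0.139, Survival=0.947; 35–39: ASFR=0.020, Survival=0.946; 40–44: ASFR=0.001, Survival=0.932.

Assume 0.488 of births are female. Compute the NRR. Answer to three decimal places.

1.991

Proportion female at birth = 0.488.
Each age group contributes 5 × ASFR × survival:
  15–19: 5 × 0.105 × 0.991 = 0.52028
  20–24: 5 × 0.316 × 0.982 = 1.55156
  25–29: 5 × 0.260 × 0.962 = 1.25060
  30–34: 5 × 0.139 × 0.947 = 0.65817
  35–39: 5 × 0.020 × 0.946 = 0.09460
  40–44: 5 × 0.001 × 0.932 = 0.00466
Sum = 4.07987
NRR = 0.488 × 4.07987 = 1.99098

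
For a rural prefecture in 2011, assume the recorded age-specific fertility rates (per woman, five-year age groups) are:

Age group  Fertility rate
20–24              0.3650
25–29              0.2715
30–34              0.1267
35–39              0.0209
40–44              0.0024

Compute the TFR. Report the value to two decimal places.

3.93

Sum of ASFRs = 0.3650 + 0.2715 + 0.1267 + 0.0209 + 0.0024 = 0.7865
TFR = 5 × 0.7865 = 3.9325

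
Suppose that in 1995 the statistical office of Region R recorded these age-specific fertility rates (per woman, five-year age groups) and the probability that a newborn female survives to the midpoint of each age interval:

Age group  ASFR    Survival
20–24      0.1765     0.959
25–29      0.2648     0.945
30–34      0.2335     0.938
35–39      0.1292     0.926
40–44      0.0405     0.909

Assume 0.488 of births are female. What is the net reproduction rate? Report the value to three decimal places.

1.940

Proportion female at birth = 0.488.
Each age group contributes 5 × ASFR × survival:
  20–24: 5 × 0.1765 × 0.959 = 0.84632
  25–29: 5 × 0.2648 × 0.945 = 1.25118
  30–34: 5 × 0.2335 × 0.938 = 1.09512
  35–39: 5 × 0.1292 × 0.926 = 0.59820
  40–44: 5 × 0.0405 × 0.909 = 0.18407
Sum = 3.97489
NRR = 0.488 × 3.97489 = 1.93975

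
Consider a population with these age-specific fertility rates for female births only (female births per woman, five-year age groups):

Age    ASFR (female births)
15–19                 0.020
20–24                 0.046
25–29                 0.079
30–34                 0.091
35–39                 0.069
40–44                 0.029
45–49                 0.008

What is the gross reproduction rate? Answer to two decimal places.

1.71

Sum of female ASFRs = 0.020 + 0.046 + 0.079 + 0.091 + 0.069 + 0.029 + 0.008 = 0.342
GRR = 5 × 0.342 = 1.71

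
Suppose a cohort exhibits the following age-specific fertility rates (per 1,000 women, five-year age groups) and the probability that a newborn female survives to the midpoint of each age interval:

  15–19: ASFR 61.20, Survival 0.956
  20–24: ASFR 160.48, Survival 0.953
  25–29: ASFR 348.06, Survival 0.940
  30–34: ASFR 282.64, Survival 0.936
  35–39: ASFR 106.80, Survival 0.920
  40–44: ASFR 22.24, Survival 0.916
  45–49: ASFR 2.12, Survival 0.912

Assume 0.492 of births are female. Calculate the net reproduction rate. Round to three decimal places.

2.272

Proportion female at birth = 0.492.
Each age group contributes 5 × ASFR × survival:
  15–19: 5 × 61.20/1000 × 0.956 = 0.29254
  20–24: 5 × 160.48/1000 × 0.953 = 0.76469
  25–29: 5 × 348.06/1000 × 0.940 = 1.63588
  30–34: 5 × 282.64/1000 × 0.936 = 1.32276
  35–39: 5 × 106.80/1000 × 0.920 = 0.49128
  40–44: 5 × 22.24/1000 × 0.916 = 0.10186
  45–49: 5 × 2.12/1000 × 0.912 = 0.00967
Sum = 4.61868
NRR = 0.492 × 4.61868 = 2.27239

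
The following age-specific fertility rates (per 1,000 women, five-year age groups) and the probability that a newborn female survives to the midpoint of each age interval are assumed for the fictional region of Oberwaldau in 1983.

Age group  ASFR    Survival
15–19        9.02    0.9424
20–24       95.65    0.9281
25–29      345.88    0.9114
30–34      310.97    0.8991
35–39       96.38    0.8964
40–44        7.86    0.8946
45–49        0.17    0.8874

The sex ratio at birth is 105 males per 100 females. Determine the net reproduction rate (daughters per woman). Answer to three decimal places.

1.916

Proportion female at birth = 100 / (100 + 105) = 0.48780.
Survival-weighted fertility by age (5·fₓ·Sₓ):
  15–19: 5 × 9.02/1000 × 0.9424 = 0.04250
  20–24: 5 × 95.65/1000 × 0.9281 = 0.44386
  25–29: 5 × 345.88/1000 × 0.9114 = 1.57618
  30–34: 5 × 310.97/1000 × 0.8991 = 1.39797
  35–39: 5 × 96.38/1000 × 0.8964 = 0.43198
  40–44: 5 × 7.86/1000 × 0.8946 = 0.03516
  45–49: 5 × 0.17/1000 × 0.8874 = 0.00075
Sum = 3.92840
NRR = 0.48780 × 3.92840 = 1.91627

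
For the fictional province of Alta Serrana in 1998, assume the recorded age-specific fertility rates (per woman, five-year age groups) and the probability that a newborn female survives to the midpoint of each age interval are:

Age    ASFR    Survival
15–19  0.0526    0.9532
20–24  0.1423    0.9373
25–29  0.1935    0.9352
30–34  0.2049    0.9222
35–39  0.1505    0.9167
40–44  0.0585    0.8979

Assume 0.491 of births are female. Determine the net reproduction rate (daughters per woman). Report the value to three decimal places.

Proportion female at birth = 0.491.
Each age group contributes 5 × ASFR × survival:
  15–19: 5 × 0.0526 × 0.9532 = 0.25069
  20–24: 5 × 0.1423 × 0.9373 = 0.66689
  25–29: 5 × 0.1935 × 0.9352 = 0.90481
  30–34: 5 × 0.2049 × 0.9222 = 0.94479
  35–39: 5 × 0.1505 × 0.9167 = 0.68982
  40–44: 5 × 0.0585 × 0.8979 = 0.26264
Sum = 3.71964
NRR = 0.491 × 3.71964 = 1.82634
An NRR exceeding 1 indicates intrinsic growth under these rates.

1.826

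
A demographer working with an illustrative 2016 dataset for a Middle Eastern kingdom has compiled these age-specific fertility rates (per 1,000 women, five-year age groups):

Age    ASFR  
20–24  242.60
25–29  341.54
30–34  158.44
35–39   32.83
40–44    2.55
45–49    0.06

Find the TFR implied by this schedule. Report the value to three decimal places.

Sum of ASFRs = 242.60 + 341.54 + 158.44 + 32.83 + 2.55 + 0.06 = 778.02
TFR = 5 × 778.02 / 1000 = 3.8901

3.890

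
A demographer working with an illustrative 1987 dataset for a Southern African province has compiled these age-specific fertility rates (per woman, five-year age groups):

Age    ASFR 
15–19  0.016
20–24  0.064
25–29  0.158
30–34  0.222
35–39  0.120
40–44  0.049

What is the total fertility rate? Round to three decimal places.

3.145

Sum of ASFRs = 0.016 + 0.064 + 0.158 + 0.222 + 0.120 + 0.049 = 0.629
TFR = 5 × 0.629 = 3.145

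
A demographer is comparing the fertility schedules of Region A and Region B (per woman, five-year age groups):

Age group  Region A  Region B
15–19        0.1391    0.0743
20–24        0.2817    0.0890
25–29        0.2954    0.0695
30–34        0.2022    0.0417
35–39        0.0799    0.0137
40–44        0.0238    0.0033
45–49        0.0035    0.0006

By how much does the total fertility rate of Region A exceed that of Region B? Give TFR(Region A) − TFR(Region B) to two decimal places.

Region A:
  Sum of ASFRs = 0.1391 + 0.2817 + 0.2954 + 0.2022 + 0.0799 + 0.0238 + 0.0035 = 1.0256
  TFR = 5 × 1.0256 = 5.128
Region B:
  Sum of ASFRs = 0.0743 + 0.0890 + 0.0695 + 0.0417 + 0.0137 + 0.0033 + 0.0006 = 0.2921
  TFR = 5 × 0.2921 = 1.4605
Difference = 5.128 − 1.4605 = 3.6675

3.67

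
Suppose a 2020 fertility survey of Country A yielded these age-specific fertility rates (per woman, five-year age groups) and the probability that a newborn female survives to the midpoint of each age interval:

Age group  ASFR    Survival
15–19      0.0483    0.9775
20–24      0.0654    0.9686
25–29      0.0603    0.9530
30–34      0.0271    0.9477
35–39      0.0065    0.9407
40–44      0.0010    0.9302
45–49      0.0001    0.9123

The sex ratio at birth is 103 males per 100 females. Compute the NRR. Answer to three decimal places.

0.495

Proportion female at birth = 100 / (100 + 103) = 0.49261.
Survival-weighted fertility by age (5·fₓ·Sₓ):
  15–19: 5 × 0.0483 × 0.9775 = 0.23607
  20–24: 5 × 0.0654 × 0.9686 = 0.31673
  25–29: 5 × 0.0603 × 0.9530 = 0.28733
  30–34: 5 × 0.0271 × 0.9477 = 0.12841
  35–39: 5 × 0.0065 × 0.9407 = 0.03057
  40–44: 5 × 0.0010 × 0.9302 = 0.00465
  45–49: 5 × 0.0001 × 0.9123 = 0.00046
Sum = 1.00422
NRR = 0.49261 × 1.00422 = 0.49469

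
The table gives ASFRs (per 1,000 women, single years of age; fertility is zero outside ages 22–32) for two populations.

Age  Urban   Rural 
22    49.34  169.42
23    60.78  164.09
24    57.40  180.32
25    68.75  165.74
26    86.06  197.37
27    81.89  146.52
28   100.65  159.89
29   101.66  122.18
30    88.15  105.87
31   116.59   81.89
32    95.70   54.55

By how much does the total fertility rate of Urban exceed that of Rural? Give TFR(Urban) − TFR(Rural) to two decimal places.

Urban:
  Sum of ASFRs = 49.34 + 60.78 + 57.40 + 68.75 + 86.06 + 81.89 + 100.65 + 101.66 + 88.15 + 116.59 + 95.70 = 906.97
  TFR = 906.97 / 1000 = 0.90697
Rural:
  Sum of ASFRs = 169.42 + 164.09 + 180.32 + 165.74 + 197.37 + 146.52 + 159.89 + 122.18 + 105.87 + 81.89 + 54.55 = 1547.84
  TFR = 1547.84 / 1000 = 1.54784
Difference = 0.90697 − 1.54784 = -0.64087

-0.64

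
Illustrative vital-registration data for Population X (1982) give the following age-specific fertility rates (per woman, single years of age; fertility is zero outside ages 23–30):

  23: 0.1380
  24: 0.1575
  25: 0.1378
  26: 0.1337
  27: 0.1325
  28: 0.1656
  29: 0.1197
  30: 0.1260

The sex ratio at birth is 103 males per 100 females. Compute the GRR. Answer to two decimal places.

0.55

Proportion female at birth = 100 / (100 + 103) = 0.49261.
Sum of ASFRs = 0.1380 + 0.1575 + 0.1378 + 0.1337 + 0.1325 + 0.1656 + 0.1197 + 0.1260 = 1.1108
TFR = 1.1108
GRR = 0.49261 × 1.1108 = 0.54719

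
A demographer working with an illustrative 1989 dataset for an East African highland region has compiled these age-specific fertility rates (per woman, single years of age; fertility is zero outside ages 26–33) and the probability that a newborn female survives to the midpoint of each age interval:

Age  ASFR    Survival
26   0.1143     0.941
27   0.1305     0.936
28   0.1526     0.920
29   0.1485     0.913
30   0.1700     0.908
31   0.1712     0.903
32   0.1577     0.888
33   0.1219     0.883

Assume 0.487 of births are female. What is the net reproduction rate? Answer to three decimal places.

Proportion female at birth = 0.487.
Each age group contributes 1 × ASFR × survival:
  26: 1 × 0.1143 × 0.941 = 0.10756
  27: 1 × 0.1305 × 0.936 = 0.12215
  28: 1 × 0.1526 × 0.920 = 0.14039
  29: 1 × 0.1485 × 0.913 = 0.13558
  30: 1 × 0.1700 × 0.908 = 0.15436
  31: 1 × 0.1712 × 0.903 = 0.15459
  32: 1 × 0.1577 × 0.888 = 0.14004
  33: 1 × 0.1219 × 0.883 = 0.10764
Sum = 1.06231
NRR = 0.487 × 1.06231 = 0.51734
With NRR below 1 the population is below replacement fertility.

0.517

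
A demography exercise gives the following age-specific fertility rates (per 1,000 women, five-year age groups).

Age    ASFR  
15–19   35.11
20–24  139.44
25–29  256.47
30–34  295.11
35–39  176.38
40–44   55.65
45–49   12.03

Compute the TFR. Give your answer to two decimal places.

4.85

Sum of ASFRs = 35.11 + 139.44 + 256.47 + 295.11 + 176.38 + 55.65 + 12.03 = 970.19
TFR = 5 × 970.19 / 1000 = 4.85095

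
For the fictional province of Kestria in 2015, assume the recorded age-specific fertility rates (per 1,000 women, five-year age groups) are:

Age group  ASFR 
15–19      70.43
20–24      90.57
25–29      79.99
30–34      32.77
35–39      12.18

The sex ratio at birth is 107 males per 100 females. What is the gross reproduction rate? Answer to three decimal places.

Proportion female at birth = 100 / (100 + 107) = 0.48309.
Sum of ASFRs = 70.43 + 90.57 + 79.99 + 32.77 + 12.18 = 285.94
TFR = 5 × 285.94 / 1000 = 1.4297
GRR = 0.48309 × 1.4297 = 0.69067

0.691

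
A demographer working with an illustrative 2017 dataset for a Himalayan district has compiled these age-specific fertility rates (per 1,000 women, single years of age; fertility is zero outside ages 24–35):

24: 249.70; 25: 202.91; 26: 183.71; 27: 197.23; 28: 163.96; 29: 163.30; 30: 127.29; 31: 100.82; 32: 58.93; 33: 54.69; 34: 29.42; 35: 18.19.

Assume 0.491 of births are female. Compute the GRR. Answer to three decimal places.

Proportion female at birth = 0.491.
Sum of ASFRs = 249.70 + 202.91 + 183.71 + 197.23 + 163.96 + 163.30 + 127.29 + 100.82 + 58.93 + 54.69 + 29.42 + 18.19 = 1550.15
TFR = 1550.15 / 1000 = 1.55015
GRR = 0.491 × 1.55015 = 0.76112

0.761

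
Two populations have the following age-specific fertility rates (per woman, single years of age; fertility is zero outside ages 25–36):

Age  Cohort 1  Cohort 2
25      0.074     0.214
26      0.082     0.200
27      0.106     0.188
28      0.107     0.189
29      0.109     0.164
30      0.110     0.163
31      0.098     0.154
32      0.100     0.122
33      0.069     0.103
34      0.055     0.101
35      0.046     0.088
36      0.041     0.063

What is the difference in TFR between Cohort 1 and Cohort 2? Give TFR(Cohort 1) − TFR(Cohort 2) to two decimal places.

-0.75

Cohort 1:
  Sum of ASFRs = 0.074 + 0.082 + 0.106 + 0.107 + 0.109 + 0.110 + 0.098 + 0.100 + 0.069 + 0.055 + 0.046 + 0.041 = 0.997
  TFR = 0.997
Cohort 2:
  Sum of ASFRs = 0.214 + 0.200 + 0.188 + 0.189 + 0.164 + 0.163 + 0.154 + 0.122 + 0.103 + 0.101 + 0.088 + 0.063 = 1.749
  TFR = 1.749
Difference = 0.997 − 1.749 = -0.752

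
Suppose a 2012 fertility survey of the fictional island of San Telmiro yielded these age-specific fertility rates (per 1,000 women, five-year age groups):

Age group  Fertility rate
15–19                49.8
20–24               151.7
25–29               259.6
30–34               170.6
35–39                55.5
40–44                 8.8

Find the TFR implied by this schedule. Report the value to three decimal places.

3.480

Sum of ASFRs = 49.8 + 151.7 + 259.6 + 170.6 + 55.5 + 8.8 = 696.0
TFR = 5 × 696.0 / 1000 = 3.48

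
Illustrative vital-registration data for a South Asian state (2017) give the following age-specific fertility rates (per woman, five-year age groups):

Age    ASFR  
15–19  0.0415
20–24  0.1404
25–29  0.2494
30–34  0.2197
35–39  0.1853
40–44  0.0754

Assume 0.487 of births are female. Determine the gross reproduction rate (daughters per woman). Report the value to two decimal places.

Proportion female at birth = 0.487.
Sum of ASFRs = 0.0415 + 0.1404 + 0.2494 + 0.2197 + 0.1853 + 0.0754 = 0.9117
TFR = 5 × 0.9117 = 4.5585
GRR = 0.487 × 4.5585 = 2.21999

2.22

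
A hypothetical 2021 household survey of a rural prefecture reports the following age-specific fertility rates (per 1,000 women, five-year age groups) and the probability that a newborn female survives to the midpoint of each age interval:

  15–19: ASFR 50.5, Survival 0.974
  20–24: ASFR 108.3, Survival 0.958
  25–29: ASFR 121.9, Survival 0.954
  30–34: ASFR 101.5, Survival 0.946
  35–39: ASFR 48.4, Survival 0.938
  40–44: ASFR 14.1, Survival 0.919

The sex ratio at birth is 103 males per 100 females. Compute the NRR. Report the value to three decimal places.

1.043

Proportion female at birth = 100 / (100 + 103) = 0.49261.
Weighting each age-specific rate by interval width and survival:
  15–19: 5 × 50.5/1000 × 0.974 = 0.24594
  20–24: 5 × 108.3/1000 × 0.958 = 0.51876
  25–29: 5 × 121.9/1000 × 0.954 = 0.58146
  30–34: 5 × 101.5/1000 × 0.946 = 0.48010
  35–39: 5 × 48.4/1000 × 0.938 = 0.22700
  40–44: 5 × 14.1/1000 × 0.919 = 0.06479
Sum = 2.11805
NRR = 0.49261 × 2.11805 = 1.04337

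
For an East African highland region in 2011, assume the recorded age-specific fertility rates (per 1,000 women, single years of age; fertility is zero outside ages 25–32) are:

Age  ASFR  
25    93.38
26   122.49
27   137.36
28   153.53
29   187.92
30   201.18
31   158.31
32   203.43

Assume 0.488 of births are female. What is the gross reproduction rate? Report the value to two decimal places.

0.61

Proportion female at birth = 0.488.
Sum of ASFRs = 93.38 + 122.49 + 137.36 + 153.53 + 187.92 + 201.18 + 158.31 + 203.43 = 1257.60
TFR = 1257.60 / 1000 = 1.2576
GRR = 0.488 × 1.2576 = 0.61371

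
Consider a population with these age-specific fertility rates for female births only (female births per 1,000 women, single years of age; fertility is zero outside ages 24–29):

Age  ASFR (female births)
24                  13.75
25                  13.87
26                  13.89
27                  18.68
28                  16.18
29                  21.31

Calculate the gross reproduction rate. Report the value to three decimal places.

0.098

Sum of female ASFRs = 13.75 + 13.87 + 13.89 + 18.68 + 16.18 + 21.31 = 97.68
GRR = 97.68 / 1000 = 0.09768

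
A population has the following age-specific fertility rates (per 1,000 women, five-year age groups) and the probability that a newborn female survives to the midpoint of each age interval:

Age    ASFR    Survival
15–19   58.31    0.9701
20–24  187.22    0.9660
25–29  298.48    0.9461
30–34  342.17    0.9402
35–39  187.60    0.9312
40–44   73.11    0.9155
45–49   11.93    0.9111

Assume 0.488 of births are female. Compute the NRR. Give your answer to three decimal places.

Proportion female at birth = 0.488.
Each age group contributes 5 × ASFR × survival:
  15–19: 5 × 58.31/1000 × 0.9701 = 0.28283
  20–24: 5 × 187.22/1000 × 0.9660 = 0.90427
  25–29: 5 × 298.48/1000 × 0.9461 = 1.41196
  30–34: 5 × 342.17/1000 × 0.9402 = 1.60854
  35–39: 5 × 187.60/1000 × 0.9312 = 0.87347
  40–44: 5 × 73.11/1000 × 0.9155 = 0.33466
  45–49: 5 × 11.93/1000 × 0.9111 = 0.05435
Sum = 5.47008
NRR = 0.488 × 5.47008 = 2.66940

2.669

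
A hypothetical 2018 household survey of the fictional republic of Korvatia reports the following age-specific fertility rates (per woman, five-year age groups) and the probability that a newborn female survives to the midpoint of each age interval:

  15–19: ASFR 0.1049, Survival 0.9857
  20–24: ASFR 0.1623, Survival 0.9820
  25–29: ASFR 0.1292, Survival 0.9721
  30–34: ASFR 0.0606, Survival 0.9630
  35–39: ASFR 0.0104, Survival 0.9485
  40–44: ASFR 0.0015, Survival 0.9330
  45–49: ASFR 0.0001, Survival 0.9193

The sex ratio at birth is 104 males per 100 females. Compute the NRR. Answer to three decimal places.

Proportion female at birth = 100 / (100 + 104) = 0.49020.
Each age group contributes 5 × ASFR × survival:
  15–19: 5 × 0.1049 × 0.9857 = 0.51700
  20–24: 5 × 0.1623 × 0.9820 = 0.79689
  25–29: 5 × 0.1292 × 0.9721 = 0.62798
  30–34: 5 × 0.0606 × 0.9630 = 0.29179
  35–39: 5 × 0.0104 × 0.9485 = 0.04932
  40–44: 5 × 0.0015 × 0.9330 = 0.00700
  45–49: 5 × 0.0001 × 0.9193 = 0.00046
Sum = 2.29044
NRR = 0.49020 × 2.29044 = 1.12277
NRR > 1, so each generation more than replaces itself.

1.123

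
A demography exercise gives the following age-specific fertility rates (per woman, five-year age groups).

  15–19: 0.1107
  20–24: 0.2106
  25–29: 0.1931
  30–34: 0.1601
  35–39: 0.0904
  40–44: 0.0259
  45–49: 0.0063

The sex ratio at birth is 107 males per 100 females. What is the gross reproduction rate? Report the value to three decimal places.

1.925

Proportion female at birth = 100 / (100 + 107) = 0.48309.
Sum of ASFRs = 0.1107 + 0.2106 + 0.1931 + 0.1601 + 0.0904 + 0.0259 + 0.0063 = 0.7971
TFR = 5 × 0.7971 = 3.9855
GRR = 0.48309 × 3.9855 = 1.92536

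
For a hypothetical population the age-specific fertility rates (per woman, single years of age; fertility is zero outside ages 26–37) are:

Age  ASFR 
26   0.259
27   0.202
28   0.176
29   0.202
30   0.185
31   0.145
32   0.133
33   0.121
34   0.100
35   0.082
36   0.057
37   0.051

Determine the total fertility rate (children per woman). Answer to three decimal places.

Sum of ASFRs = 0.259 + 0.202 + 0.176 + 0.202 + 0.185 + 0.145 + 0.133 + 0.121 + 0.100 + 0.082 + 0.057 + 0.051 = 1.713
TFR = 1.713

1.713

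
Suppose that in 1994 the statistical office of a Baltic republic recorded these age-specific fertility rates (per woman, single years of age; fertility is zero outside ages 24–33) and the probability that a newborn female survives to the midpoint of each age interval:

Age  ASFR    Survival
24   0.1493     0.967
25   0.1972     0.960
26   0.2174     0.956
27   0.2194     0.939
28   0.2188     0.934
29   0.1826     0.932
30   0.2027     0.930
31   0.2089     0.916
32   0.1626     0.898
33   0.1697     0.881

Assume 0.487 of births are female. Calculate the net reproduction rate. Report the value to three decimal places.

Proportion female at birth = 0.487.
Each age group contributes 1 × ASFR × survival:
  24: 1 × 0.1493 × 0.967 = 0.14437
  25: 1 × 0.1972 × 0.960 = 0.18931
  26: 1 × 0.2174 × 0.956 = 0.20783
  27: 1 × 0.2194 × 0.939 = 0.20602
  28: 1 × 0.2188 × 0.934 = 0.20436
  29: 1 × 0.1826 × 0.932 = 0.17018
  30: 1 × 0.2027 × 0.930 = 0.18851
  31: 1 × 0.2089 × 0.916 = 0.19135
  32: 1 × 0.1626 × 0.898 = 0.14601
  33: 1 × 0.1697 × 0.881 = 0.14951
Sum = 1.79745
NRR = 0.487 × 1.79745 = 0.87536
With NRR below 1 the population is below replacement fertility.

0.875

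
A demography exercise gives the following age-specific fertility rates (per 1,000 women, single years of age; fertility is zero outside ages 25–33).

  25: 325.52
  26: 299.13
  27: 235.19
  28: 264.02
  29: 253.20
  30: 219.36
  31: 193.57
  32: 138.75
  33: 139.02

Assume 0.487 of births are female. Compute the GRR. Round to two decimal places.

Proportion female at birth = 0.487.
Sum of ASFRs = 325.52 + 299.13 + 235.19 + 264.02 + 253.20 + 219.36 + 193.57 + 138.75 + 139.02 = 2067.76
TFR = 2067.76 / 1000 = 2.06776
GRR = 0.487 × 2.06776 = 1.00700

1.01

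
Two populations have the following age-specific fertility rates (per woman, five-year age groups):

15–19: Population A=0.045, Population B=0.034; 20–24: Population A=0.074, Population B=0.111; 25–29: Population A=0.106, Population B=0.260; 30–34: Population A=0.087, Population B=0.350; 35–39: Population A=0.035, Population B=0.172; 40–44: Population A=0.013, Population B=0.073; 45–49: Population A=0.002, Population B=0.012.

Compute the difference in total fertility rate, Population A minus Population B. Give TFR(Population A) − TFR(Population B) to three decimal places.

Population A:
  Sum of ASFRs = 0.045 + 0.074 + 0.106 + 0.087 + 0.035 + 0.013 + 0.002 = 0.362
  TFR = 5 × 0.362 = 1.81
Population B:
  Sum of ASFRs = 0.034 + 0.111 + 0.260 + 0.350 + 0.172 + 0.073 + 0.012 = 1.012
  TFR = 5 × 1.012 = 5.06
Difference = 1.81 − 5.06 = -3.25

-3.250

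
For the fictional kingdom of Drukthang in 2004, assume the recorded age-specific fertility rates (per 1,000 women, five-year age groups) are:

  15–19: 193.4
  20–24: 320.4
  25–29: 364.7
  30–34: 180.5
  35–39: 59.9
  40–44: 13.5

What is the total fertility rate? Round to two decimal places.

5.66

Sum of ASFRs = 193.4 + 320.4 + 364.7 + 180.5 + 59.9 + 13.5 = 1132.4
TFR = 5 × 1132.4 / 1000 = 5.662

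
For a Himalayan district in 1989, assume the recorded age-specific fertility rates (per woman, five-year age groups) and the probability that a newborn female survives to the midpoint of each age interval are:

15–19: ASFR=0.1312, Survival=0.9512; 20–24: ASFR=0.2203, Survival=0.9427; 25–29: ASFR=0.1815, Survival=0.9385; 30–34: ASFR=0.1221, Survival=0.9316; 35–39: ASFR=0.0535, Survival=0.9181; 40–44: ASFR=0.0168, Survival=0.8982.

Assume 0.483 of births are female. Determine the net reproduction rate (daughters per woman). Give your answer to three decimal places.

1.644

Proportion female at birth = 0.483.
Weighting each age-specific rate by interval width and survival:
  15–19: 5 × 0.1312 × 0.9512 = 0.62399
  20–24: 5 × 0.2203 × 0.9427 = 1.03838
  25–29: 5 × 0.1815 × 0.9385 = 0.85169
  30–34: 5 × 0.1221 × 0.9316 = 0.56874
  35–39: 5 × 0.0535 × 0.9181 = 0.24559
  40–44: 5 × 0.0168 × 0.8982 = 0.07545
Sum = 3.40384
NRR = 0.483 × 3.40384 = 1.64405
NRR > 1, so each generation more than replaces itself.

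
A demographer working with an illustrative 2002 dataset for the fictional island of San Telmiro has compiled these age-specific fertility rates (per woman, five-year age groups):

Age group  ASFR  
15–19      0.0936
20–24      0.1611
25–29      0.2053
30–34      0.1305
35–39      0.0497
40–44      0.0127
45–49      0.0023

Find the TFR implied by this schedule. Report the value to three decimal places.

3.276

Sum of ASFRs = 0.0936 + 0.1611 + 0.2053 + 0.1305 + 0.0497 + 0.0127 + 0.0023 = 0.6552
TFR = 5 × 0.6552 = 3.276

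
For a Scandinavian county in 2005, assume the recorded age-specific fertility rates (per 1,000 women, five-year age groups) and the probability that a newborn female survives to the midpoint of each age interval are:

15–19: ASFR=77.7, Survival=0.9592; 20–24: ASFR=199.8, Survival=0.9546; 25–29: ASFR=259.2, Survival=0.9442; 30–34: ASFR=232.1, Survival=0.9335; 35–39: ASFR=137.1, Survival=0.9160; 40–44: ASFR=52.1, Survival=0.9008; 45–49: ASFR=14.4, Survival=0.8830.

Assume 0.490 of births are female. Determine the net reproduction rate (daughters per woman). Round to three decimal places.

2.234

Proportion female at birth = 0.490.
Each age group contributes 5 × ASFR × survival:
  15–19: 5 × 77.7/1000 × 0.9592 = 0.37265
  20–24: 5 × 199.8/1000 × 0.9546 = 0.95365
  25–29: 5 × 259.2/1000 × 0.9442 = 1.22368
  30–34: 5 × 232.1/1000 × 0.9335 = 1.08333
  35–39: 5 × 137.1/1000 × 0.9160 = 0.62792
  40–44: 5 × 52.1/1000 × 0.9008 = 0.23466
  45–49: 5 × 14.4/1000 × 0.8830 = 0.06358
Sum = 4.55947
NRR = 0.490 × 4.55947 = 2.23414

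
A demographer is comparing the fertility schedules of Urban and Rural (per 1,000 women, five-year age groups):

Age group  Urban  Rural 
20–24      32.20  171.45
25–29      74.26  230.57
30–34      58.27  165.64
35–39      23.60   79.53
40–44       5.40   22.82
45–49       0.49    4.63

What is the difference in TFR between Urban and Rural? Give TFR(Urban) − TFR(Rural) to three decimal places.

Urban:
  Sum of ASFRs = 32.20 + 74.26 + 58.27 + 23.60 + 5.40 + 0.49 = 194.22
  TFR = 5 × 194.22 / 1000 = 0.9711
Rural:
  Sum of ASFRs = 171.45 + 230.57 + 165.64 + 79.53 + 22.82 + 4.63 = 674.64
  TFR = 5 × 674.64 / 1000 = 3.3732
Difference = 0.9711 − 3.3732 = -2.4021

-2.402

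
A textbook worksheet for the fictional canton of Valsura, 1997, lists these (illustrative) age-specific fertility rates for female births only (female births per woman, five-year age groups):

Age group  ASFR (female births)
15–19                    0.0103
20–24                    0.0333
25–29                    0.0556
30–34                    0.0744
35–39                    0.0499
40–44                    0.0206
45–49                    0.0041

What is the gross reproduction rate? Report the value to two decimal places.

Sum of female ASFRs = 0.0103 + 0.0333 + 0.0556 + 0.0744 + 0.0499 + 0.0206 + 0.0041 = 0.2482
GRR = 5 × 0.2482 = 1.241

1.24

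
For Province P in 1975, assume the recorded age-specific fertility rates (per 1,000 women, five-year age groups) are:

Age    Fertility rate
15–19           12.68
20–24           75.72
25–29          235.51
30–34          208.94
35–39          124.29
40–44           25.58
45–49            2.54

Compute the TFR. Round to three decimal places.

3.426

Sum of ASFRs = 12.68 + 75.72 + 235.51 + 208.94 + 124.29 + 25.58 + 2.54 = 685.26
TFR = 5 × 685.26 / 1000 = 3.4263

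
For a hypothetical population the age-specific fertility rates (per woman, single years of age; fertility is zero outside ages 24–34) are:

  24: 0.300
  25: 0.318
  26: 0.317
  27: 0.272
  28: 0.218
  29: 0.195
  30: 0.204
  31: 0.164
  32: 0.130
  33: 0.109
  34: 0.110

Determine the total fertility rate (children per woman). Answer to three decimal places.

Sum of ASFRs = 0.300 + 0.318 + 0.317 + 0.272 + 0.218 + 0.195 + 0.204 + 0.164 + 0.130 + 0.109 + 0.110 = 2.337
TFR = 2.337

2.337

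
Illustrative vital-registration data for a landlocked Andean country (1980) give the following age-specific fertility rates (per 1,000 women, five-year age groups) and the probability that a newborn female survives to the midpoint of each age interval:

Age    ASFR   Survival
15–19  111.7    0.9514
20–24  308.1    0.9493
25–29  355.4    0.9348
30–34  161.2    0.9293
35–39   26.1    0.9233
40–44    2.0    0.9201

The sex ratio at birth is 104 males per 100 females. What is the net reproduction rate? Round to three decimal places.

2.222

Proportion female at birth = 100 / (100 + 104) = 0.49020.
Each age group contributes 5 × ASFR × survival:
  15–19: 5 × 111.7/1000 × 0.9514 = 0.53136
  20–24: 5 × 308.1/1000 × 0.9493 = 1.46240
  25–29: 5 × 355.4/1000 × 0.9348 = 1.66114
  30–34: 5 × 161.2/1000 × 0.9293 = 0.74902
  35–39: 5 × 26.1/1000 × 0.9233 = 0.12049
  40–44: 5 × 2.0/1000 × 0.9201 = 0.00920
Sum = 4.53361
NRR = 0.49020 × 4.53361 = 2.22238
NRR > 1, so each generation more than replaces itself.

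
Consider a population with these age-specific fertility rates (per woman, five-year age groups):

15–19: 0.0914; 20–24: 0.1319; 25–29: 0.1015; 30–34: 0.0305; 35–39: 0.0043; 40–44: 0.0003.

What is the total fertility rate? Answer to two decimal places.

Sum of ASFRs = 0.0914 + 0.1319 + 0.1015 + 0.0305 + 0.0043 + 0.0003 = 0.3599
TFR = 5 × 0.3599 = 1.7995

1.80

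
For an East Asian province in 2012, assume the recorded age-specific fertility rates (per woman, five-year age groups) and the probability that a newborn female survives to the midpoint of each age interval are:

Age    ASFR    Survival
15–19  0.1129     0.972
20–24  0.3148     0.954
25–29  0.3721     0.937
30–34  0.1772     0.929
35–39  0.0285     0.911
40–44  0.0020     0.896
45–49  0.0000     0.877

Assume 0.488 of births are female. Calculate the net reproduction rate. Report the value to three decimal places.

2.321

Proportion female at birth = 0.488.
Each age group contributes 5 × ASFR × survival:
  15–19: 5 × 0.1129 × 0.972 = 0.54869
  20–24: 5 × 0.3148 × 0.954 = 1.50160
  25–29: 5 × 0.3721 × 0.937 = 1.74329
  30–34: 5 × 0.1772 × 0.929 = 0.82309
  35–39: 5 × 0.0285 × 0.911 = 0.12982
  40–44: 5 × 0.0020 × 0.896 = 0.00896
  45–49: 5 × 0.0000 × 0.877 = 0.00000
Sum = 4.75545
NRR = 0.488 × 4.75545 = 2.32066
With NRR above 1 the population is above replacement fertility.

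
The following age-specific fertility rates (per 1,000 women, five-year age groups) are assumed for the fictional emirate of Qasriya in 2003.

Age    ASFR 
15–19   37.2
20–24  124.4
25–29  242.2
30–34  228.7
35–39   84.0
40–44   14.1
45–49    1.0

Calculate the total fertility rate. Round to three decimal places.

Sum of ASFRs = 37.2 + 124.4 + 242.2 + 228.7 + 84.0 + 14.1 + 1.0 = 731.6
TFR = 5 × 731.6 / 1000 = 3.658

3.658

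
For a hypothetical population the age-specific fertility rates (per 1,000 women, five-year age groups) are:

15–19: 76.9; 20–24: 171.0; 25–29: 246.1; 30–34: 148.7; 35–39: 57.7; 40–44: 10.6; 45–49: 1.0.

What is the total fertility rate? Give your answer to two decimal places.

3.56

Sum of ASFRs = 76.9 + 171.0 + 246.1 + 148.7 + 57.7 + 10.6 + 1.0 = 712.0
TFR = 5 × 712.0 / 1000 = 3.56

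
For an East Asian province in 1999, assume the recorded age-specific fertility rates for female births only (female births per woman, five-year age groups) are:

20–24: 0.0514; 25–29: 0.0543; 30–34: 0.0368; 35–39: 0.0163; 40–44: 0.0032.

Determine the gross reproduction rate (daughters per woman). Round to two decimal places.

0.81

Sum of female ASFRs = 0.0514 + 0.0543 + 0.0368 + 0.0163 + 0.0032 = 0.1620
GRR = 5 × 0.1620 = 0.81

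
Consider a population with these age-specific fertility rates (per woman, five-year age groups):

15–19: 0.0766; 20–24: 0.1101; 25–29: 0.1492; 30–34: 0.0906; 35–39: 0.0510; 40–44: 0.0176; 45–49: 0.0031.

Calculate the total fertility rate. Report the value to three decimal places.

Sum of ASFRs = 0.0766 + 0.1101 + 0.1492 + 0.0906 + 0.0510 + 0.0176 + 0.0031 = 0.4982
TFR = 5 × 0.4982 = 2.491

2.491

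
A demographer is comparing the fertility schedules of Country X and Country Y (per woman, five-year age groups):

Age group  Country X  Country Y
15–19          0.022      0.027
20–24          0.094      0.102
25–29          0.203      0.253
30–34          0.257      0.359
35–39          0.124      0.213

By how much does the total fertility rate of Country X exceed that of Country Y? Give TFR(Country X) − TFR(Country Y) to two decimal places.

Country X:
  Sum of ASFRs = 0.022 + 0.094 + 0.203 + 0.257 + 0.124 = 0.700
  TFR = 5 × 0.700 = 3.5
Country Y:
  Sum of ASFRs = 0.027 + 0.102 + 0.253 + 0.359 + 0.213 = 0.954
  TFR = 5 × 0.954 = 4.77
Difference = 3.5 − 4.77 = -1.27

-1.27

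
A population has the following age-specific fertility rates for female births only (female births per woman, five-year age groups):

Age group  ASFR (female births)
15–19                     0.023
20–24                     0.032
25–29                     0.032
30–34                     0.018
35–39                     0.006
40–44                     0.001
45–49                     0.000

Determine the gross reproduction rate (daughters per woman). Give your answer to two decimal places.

Sum of female ASFRs = 0.023 + 0.032 + 0.032 + 0.018 + 0.006 + 0.001 + 0.000 = 0.112
GRR = 5 × 0.112 = 0.56

0.56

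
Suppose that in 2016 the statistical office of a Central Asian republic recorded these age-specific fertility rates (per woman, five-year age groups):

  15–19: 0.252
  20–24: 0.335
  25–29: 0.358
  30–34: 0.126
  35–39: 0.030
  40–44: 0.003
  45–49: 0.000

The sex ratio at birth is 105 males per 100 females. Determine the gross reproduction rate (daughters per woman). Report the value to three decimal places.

2.693

Proportion female at birth = 100 / (100 + 105) = 0.48780.
Sum of ASFRs = 0.252 + 0.335 + 0.358 + 0.126 + 0.030 + 0.003 + 0.000 = 1.104
TFR = 5 × 1.104 = 5.52
GRR = 0.48780 × 5.52 = 2.69266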